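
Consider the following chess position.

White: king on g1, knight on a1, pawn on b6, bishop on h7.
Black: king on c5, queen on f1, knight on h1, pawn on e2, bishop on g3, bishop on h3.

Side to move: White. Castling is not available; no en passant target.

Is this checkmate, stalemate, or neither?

checkmate

White to move; white king on g1.
In check: yes, from the black queen on f1.
King squares — f1: attacked by Pe2; h1: attacked by Qf1; f2: attacked by Qf1; g2: attacked by Qf1; h2: attacked by Bg3.
Legal moves for White: none.
In check with no legal moves → checkmate.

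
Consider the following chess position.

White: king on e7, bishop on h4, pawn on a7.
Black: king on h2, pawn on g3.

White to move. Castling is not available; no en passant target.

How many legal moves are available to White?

White to move; king on e7.
In check: no.
Legal moves: Kf8, Ke8, Kd8, Kf7, Kd7, Kf6, Ke6, Kd6, Bf6, Bg5, Bxg3+, a8=Q, a8=R, a8=B, a8=N.
Count: 15.

15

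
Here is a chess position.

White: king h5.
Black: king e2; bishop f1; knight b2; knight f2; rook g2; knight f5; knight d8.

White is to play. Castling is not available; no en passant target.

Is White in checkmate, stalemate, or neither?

White to move; white king on h5.
In check: no.
King squares — g4: attacked by Nf2; h4: attacked by Nf5; g5: attacked by Rg2; g6: attacked by Rg2; h6: attacked by Nf5.
Legal moves for White: none.
Not in check and no legal moves → stalemate.

stalemate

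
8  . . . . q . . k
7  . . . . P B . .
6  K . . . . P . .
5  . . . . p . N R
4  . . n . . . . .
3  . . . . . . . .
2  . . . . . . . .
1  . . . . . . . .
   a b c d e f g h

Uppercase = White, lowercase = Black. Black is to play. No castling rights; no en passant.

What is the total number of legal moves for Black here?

Black to move; king on h8.
In check: yes, from the white rook on h5.
Legal moves: none.
Count: 0.

0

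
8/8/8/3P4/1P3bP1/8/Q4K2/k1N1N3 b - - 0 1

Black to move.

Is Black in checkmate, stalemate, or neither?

checkmate

Black to move; black king on a1.
In check: yes, from the white queen on a2.
King squares — b1: attacked by Qa2; a2: attacked by Nc1; b2: attacked by Qa2.
Legal moves for Black: none.
In check with no legal moves → checkmate.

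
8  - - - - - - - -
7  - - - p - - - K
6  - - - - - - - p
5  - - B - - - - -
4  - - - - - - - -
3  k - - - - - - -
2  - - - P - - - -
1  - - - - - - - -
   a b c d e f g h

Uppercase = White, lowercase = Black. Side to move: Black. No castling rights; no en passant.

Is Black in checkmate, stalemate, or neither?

Black to move; black king on a3.
In check: yes, from the white bishop on c5.
Legal moves for Black: Ka4, Kb3, Kb2, Ka2.
Black is in check but has 4 legal moves → neither.

neither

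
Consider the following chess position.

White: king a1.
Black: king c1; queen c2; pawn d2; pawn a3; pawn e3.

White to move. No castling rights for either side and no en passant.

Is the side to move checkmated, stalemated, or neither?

stalemate

White to move; white king on a1.
In check: no.
King squares — b1: attacked by Kc1; a2: attacked by Qc2; b2: attacked by Kc1.
Legal moves for White: none.
Not in check and no legal moves → stalemate.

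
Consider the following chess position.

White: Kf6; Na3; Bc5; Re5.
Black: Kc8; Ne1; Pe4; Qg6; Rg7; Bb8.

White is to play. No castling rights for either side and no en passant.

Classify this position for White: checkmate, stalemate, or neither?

checkmate

White to move; white king on f6.
In check: yes, from the black queen on g6.
King squares — e5: own rook; f5: attacked by Qg6; g5: attacked by Qg6; e6: attacked by Qg6; g6: attacked by Rg7; e7: attacked by Rg7; f7: attacked by Qg6; g7: attacked by Qg6.
Legal moves for White: none.
In check with no legal moves → checkmate.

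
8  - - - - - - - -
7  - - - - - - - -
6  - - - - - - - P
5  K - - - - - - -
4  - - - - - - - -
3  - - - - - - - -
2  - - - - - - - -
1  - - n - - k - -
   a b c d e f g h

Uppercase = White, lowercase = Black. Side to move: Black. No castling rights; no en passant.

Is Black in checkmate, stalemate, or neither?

neither

Black to move; black king on f1.
In check: no.
Legal moves for Black: Kg2, Kf2, Ke2, Kg1, Ke1, Nd3, Nb3+, Ne2, Na2.
Black has 9 legal moves and is not in check → neither.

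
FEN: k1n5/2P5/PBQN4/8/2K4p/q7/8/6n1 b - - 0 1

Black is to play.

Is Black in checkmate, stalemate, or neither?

checkmate

Black to move; black king on a8.
In check: yes, from the white queen on c6.
King squares — a7: attacked by Bb6; b7: attacked by Pa6; b8: attacked by Pc7.
Legal moves for Black: none.
In check with no legal moves → checkmate.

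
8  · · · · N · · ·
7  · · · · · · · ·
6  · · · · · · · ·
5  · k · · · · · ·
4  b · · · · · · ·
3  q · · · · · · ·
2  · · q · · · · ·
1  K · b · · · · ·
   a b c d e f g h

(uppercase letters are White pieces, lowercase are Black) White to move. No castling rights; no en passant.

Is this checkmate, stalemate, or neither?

checkmate

White to move; white king on a1.
In check: yes, from the black queen on a3.
King squares — b1: attacked by Qc2; a2: attacked by Qc2; b2: attacked by Bc1.
Legal moves for White: none.
In check with no legal moves → checkmate.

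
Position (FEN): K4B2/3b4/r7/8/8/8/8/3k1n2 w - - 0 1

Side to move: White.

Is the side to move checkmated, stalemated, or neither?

White to move; white king on a8.
In check: yes, from the black rook on a6.
King squares — a7: attacked by Ra6; b7: available; b8: available.
Legal moves for White: Kb8, Kb7.
White is in check but has 2 legal moves → neither.

neither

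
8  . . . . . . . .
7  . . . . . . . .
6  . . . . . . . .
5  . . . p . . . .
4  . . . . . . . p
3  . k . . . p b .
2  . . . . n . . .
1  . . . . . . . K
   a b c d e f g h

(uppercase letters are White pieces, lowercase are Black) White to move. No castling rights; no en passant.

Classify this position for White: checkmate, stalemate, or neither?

stalemate

White to move; white king on h1.
In check: no.
King squares — g1: attacked by Ne2; g2: attacked by Pf3; h2: attacked by Bg3.
Legal moves for White: none.
Not in check and no legal moves → stalemate.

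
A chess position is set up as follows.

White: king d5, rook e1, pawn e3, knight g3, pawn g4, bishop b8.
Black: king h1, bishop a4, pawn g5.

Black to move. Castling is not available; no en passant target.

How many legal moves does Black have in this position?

Black to move; king on h1.
In check: yes, from the white rook on e1 and the white knight on g3.
Legal moves: Kh2, Kg2.
Count: 2.

2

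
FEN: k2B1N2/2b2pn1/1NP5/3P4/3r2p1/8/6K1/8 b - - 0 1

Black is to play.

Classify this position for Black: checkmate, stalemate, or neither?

Black to move; black king on a8.
In check: yes, from the white knight on b6.
King squares — a7: available; b7: attacked by Pc6; b8: available.
Legal moves for Black: Kb8, Ka7, Bxb6.
Black is in check but has 3 legal moves → neither.

neither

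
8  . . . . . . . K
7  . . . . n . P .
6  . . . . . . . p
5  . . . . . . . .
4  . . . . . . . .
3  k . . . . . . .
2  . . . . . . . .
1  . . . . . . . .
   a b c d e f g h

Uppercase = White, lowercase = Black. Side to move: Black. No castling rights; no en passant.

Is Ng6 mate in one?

After Ng6: white king on h8; in check: yes, from the black knight on g6.
White has 2 legal replies: Kg8, Kh7.
In check but a legal move exists → not checkmate.

no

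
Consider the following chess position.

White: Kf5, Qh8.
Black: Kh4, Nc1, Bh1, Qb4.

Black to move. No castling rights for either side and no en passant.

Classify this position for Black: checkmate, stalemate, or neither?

neither

Black to move; black king on h4.
In check: yes, from the white queen on h8.
Legal moves for Black: Kg3.
Black is in check but has 1 legal move → neither.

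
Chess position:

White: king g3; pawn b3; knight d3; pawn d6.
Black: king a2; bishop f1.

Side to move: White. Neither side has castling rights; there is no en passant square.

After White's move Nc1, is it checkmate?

no

After Nc1: black king on a2; in check: yes, from the white knight on c1.
Black has 4 legal replies: Ka3, Kb2, Kb1, Ka1.
In check but a legal move exists → not checkmate.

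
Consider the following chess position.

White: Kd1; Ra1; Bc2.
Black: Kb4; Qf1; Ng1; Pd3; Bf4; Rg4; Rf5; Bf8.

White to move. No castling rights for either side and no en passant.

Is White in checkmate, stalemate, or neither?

checkmate

White to move; white king on d1.
In check: yes, from the black queen on f1.
King squares — c1: attacked by Qf1; e1: attacked by Qf1; c2: own bishop; d2: attacked by Bf4; e2: attacked by Qf1.
Legal moves for White: none.
In check with no legal moves → checkmate.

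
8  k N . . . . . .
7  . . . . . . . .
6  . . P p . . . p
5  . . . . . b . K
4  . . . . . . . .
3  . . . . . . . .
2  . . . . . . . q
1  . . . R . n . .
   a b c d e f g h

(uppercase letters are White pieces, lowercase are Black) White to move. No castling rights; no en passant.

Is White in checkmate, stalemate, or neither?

checkmate

White to move; white king on h5.
In check: yes, from the black queen on h2.
King squares — g4: attacked by Bf5; h4: attacked by Qh2; g5: attacked by Ph6; g6: attacked by Bf5; h6: attacked by Qh2.
Legal moves for White: none.
In check with no legal moves → checkmate.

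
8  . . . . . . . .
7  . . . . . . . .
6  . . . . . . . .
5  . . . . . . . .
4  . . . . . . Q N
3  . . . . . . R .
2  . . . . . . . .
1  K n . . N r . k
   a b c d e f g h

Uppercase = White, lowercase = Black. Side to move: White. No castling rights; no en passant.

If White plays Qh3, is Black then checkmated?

yes

After Qh3: black king on h1; in check: yes, from the white queen on h3.
King squares — g1: attacked by Rg3; g2: attacked by Ne1; h2: attacked by Qh3.
Black has no legal moves → checkmate.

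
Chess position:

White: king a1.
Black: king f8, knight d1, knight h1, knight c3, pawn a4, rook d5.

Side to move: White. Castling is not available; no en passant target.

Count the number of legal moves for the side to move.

White to move; king on a1.
In check: no.
Legal moves: none.
Count: 0.

0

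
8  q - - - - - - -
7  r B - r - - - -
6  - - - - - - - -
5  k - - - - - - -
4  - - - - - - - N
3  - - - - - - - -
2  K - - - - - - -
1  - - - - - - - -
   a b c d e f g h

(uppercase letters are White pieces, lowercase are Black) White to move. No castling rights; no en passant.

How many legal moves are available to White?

18

White to move; king on a2.
In check: no.
Legal moves: Bc8, Bxa8, Bc6, Ba6, Bd5, Be4, Bf3, Bg2, Bh1, Ng6, Nf5, Nf3, Ng2, Kb3, Ka3, Kb2, Kb1, Ka1.
Count: 18.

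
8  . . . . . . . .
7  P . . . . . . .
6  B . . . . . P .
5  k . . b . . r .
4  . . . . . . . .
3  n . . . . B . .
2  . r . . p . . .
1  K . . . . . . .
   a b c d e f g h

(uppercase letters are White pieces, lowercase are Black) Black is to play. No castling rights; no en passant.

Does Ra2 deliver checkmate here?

yes

After Ra2: white king on a1; in check: yes, from the black rook on a2.
King squares — b1: attacked by Na3; a2: attacked by Bd5; b2: attacked by Ra2.
White has no legal moves → checkmate.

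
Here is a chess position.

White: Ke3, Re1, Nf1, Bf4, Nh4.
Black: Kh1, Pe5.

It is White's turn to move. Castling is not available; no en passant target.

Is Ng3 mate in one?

After Ng3: black king on h1; in check: yes, from the white rook on e1 and the white knight on g3.
Black has 1 legal reply: Kh2.
In check but a legal move exists → not checkmate.

no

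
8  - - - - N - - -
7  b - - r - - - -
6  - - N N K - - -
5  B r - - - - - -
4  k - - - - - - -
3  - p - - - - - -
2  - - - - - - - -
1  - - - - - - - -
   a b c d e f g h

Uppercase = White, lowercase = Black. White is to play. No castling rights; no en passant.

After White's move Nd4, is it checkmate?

After Nd4: black king on a4; in check: no.
Black is not in check, so this cannot be checkmate.

no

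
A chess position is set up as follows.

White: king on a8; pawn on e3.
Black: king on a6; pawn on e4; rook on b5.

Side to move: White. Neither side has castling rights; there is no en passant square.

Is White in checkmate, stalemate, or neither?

White to move; white king on a8.
In check: no.
King squares — a7: attacked by Ka6; b7: attacked by Rb5; b8: attacked by Rb5.
Legal moves for White: none.
Not in check and no legal moves → stalemate.

stalemate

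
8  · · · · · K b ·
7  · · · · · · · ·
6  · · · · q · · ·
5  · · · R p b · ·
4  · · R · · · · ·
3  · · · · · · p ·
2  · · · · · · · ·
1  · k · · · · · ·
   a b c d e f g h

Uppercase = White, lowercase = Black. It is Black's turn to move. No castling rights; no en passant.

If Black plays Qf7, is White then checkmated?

After Qf7: white king on f8; in check: yes, from the black queen on f7.
King squares — e7: attacked by Qf7; f7: attacked by Bg8; g7: attacked by Qf7; e8: attacked by Qf7; g8: attacked by Qf7.
White has no legal moves → checkmate.

yes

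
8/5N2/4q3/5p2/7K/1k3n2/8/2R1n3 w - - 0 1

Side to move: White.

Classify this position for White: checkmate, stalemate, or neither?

White to move; white king on h4.
In check: yes, from the black knight on f3.
King squares — g3: available; h3: available; g4: attacked by Pf5; g5: attacked by Nf3; h5: available.
Legal moves for White: Kh5, Kh3, Kg3.
White is in check but has 3 legal moves → neither.

neither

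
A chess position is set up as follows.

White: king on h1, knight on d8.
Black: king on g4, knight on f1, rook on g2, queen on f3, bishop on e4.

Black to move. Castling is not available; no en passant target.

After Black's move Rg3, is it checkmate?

After Rg3: white king on h1; in check: yes, from the black queen on f3.
King squares — g1: attacked by Rg3; g2: attacked by Qf3; h2: attacked by Nf1.
White has no legal moves → checkmate.

yes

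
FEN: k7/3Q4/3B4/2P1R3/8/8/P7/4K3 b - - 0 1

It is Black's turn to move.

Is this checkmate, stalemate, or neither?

stalemate

Black to move; black king on a8.
In check: no.
King squares — a7: attacked by Qd7; b7: attacked by Qd7; b8: attacked by Bd6.
Legal moves for Black: none.
Not in check and no legal moves → stalemate.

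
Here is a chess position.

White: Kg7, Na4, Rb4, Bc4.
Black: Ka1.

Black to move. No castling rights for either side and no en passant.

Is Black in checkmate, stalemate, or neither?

Black to move; black king on a1.
In check: no.
King squares — b1: attacked by Rb4; a2: attacked by Bc4; b2: attacked by Na4.
Legal moves for Black: none.
Not in check and no legal moves → stalemate.

stalemate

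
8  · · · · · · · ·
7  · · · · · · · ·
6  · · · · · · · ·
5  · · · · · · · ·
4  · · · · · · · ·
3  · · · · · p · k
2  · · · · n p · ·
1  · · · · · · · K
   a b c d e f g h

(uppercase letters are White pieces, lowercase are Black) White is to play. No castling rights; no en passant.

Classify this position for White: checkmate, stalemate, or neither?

stalemate

White to move; white king on h1.
In check: no.
King squares — g1: attacked by Ne2; g2: attacked by Pf3; h2: attacked by Kh3.
Legal moves for White: none.
Not in check and no legal moves → stalemate.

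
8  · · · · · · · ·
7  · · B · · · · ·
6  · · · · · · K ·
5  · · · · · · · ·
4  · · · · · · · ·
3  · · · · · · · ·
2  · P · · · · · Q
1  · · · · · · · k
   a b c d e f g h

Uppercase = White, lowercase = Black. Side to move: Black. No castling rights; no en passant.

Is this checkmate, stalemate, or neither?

Black to move; black king on h1.
In check: yes, from the white queen on h2.
King squares — g1: attacked by Qh2; g2: attacked by Qh2; h2: attacked by Bc7.
Legal moves for Black: none.
In check with no legal moves → checkmate.

checkmate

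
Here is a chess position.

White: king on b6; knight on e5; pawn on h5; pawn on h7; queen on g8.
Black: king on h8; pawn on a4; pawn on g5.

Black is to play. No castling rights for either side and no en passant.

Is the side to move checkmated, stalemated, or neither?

checkmate

Black to move; black king on h8.
In check: yes, from the white queen on g8.
King squares — g7: attacked by Qg8; h7: attacked by Qg8; g8: attacked by Ph7.
Legal moves for Black: none.
In check with no legal moves → checkmate.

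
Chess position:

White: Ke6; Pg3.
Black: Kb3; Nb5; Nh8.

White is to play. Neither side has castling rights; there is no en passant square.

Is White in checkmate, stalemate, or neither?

neither

White to move; white king on e6.
In check: no.
Legal moves for White: Ke7, Kd7, Kf6, Kf5, Ke5, Kd5, g4.
White has 7 legal moves and is not in check → neither.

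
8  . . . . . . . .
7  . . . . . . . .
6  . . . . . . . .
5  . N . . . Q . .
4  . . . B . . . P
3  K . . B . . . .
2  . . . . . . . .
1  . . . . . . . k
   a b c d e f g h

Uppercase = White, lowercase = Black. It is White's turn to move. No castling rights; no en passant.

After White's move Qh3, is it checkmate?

After Qh3: black king on h1; in check: yes, from the white queen on h3.
King squares — g1: attacked by Bd4; g2: attacked by Qh3; h2: attacked by Qh3.
Black has no legal moves → checkmate.

yes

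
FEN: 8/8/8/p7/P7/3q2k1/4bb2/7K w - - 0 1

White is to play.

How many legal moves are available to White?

White to move; king on h1.
In check: no.
Legal moves: none.
Count: 0.

0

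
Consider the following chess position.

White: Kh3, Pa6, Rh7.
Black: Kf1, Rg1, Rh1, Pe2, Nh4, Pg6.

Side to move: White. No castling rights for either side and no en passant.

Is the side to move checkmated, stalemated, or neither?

checkmate

White to move; white king on h3.
In check: yes, from the black rook on h1.
King squares — g2: attacked by Kf1; h2: attacked by Rh1; g3: attacked by Rg1; g4: attacked by Rg1; h4: attacked by Rh1.
Legal moves for White: none.
In check with no legal moves → checkmate.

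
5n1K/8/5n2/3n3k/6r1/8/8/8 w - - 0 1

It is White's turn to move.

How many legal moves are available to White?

White to move; king on h8.
In check: no.
Legal moves: none.
Count: 0.

0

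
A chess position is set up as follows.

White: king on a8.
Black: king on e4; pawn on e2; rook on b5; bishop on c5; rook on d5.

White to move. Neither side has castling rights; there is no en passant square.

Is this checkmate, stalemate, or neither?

White to move; white king on a8.
In check: no.
King squares — a7: attacked by Bc5; b7: attacked by Rb5; b8: attacked by Rb5.
Legal moves for White: none.
Not in check and no legal moves → stalemate.

stalemate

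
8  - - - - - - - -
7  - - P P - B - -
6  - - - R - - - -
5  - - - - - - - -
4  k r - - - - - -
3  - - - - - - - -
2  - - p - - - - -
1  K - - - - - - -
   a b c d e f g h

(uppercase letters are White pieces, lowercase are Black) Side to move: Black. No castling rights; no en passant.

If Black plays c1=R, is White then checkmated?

After c1=R: white king on a1; in check: yes, from the black rook on c1.
White has 1 legal reply: Ka2.
In check but a legal move exists → not checkmate.

no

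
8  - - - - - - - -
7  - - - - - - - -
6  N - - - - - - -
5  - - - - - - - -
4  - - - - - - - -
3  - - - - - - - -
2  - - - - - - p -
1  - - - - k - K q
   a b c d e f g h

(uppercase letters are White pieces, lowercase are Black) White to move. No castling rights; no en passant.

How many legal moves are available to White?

White to move; king on g1.
In check: yes, from the black queen on h1.
Legal moves: none.
Count: 0.

0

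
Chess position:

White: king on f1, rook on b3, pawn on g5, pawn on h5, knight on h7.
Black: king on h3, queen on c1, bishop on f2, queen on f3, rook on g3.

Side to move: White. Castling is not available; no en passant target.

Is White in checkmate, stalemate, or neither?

checkmate

White to move; white king on f1.
In check: yes, from the black queen on c1.
King squares — e1: attacked by Qc1; g1: attacked by Qc1; e2: attacked by Qf3; f2: attacked by Qf3; g2: attacked by Qf3.
Legal moves for White: none.
In check with no legal moves → checkmate.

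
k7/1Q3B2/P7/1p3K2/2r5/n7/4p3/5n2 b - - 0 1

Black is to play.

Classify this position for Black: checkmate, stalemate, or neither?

Black to move; black king on a8.
In check: yes, from the white queen on b7.
King squares — a7: attacked by Qb7; b7: attacked by Pa6; b8: attacked by Qb7.
Legal moves for Black: none.
In check with no legal moves → checkmate.

checkmate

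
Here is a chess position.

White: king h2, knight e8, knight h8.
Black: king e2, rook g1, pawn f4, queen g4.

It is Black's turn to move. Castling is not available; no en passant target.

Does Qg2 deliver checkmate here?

yes

After Qg2: white king on h2; in check: yes, from the black queen on g2.
King squares — g1: attacked by Qg2; h1: attacked by Rg1; g2: attacked by Rg1; g3: attacked by Qg2; h3: attacked by Qg2.
White has no legal moves → checkmate.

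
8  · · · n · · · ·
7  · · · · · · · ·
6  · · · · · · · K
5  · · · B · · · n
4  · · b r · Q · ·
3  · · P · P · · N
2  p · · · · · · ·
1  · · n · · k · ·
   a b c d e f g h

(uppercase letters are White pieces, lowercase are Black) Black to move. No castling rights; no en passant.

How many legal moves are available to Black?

4

Black to move; king on f1.
In check: yes, from the white queen on f4.
Legal moves: Ke2, Ke1, Nxf4, Rxf4.
Count: 4.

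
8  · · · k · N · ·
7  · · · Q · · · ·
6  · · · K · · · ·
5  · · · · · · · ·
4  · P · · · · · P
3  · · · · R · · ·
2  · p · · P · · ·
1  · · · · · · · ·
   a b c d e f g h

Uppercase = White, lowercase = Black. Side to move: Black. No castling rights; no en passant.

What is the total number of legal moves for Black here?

0

Black to move; king on d8.
In check: yes, from the white queen on d7.
Legal moves: none.
Count: 0.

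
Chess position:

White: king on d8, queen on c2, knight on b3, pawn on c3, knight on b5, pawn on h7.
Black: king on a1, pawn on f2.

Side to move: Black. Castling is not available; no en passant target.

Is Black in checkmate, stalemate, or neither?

Black to move; black king on a1.
In check: yes, from the white knight on b3.
King squares — b1: attacked by Qc2; a2: attacked by Qc2; b2: attacked by Qc2.
Legal moves for Black: none.
In check with no legal moves → checkmate.

checkmate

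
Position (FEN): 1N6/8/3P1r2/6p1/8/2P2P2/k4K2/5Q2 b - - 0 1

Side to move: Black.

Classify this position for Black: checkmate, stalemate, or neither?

Black to move; black king on a2.
In check: no.
Legal moves for Black: Rf8, Rf7, Rh6, Rg6, Re6, Rxd6, Rf5, Rf4, Rxf3+, Kb3, Ka3, Kb2, g4.
Black has 13 legal moves and is not in check → neither.

neither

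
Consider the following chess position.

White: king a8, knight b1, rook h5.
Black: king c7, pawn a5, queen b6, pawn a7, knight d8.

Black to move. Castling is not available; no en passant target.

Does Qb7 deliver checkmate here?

After Qb7: white king on a8; in check: yes, from the black queen on b7.
King squares — a7: attacked by Qb7; b7: attacked by Kc7; b8: attacked by Qb7.
White has no legal moves → checkmate.

yes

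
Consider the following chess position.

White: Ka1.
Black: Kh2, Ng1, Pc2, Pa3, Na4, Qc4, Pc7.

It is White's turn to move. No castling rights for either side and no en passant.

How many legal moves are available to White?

White to move; king on a1.
In check: no.
Legal moves: none.
Count: 0.

0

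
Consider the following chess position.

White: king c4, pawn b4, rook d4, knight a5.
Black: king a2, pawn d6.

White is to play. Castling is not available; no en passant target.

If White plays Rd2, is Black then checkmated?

After Rd2: black king on a2; in check: yes, from the white rook on d2.
Black has 3 legal replies: Ka3, Kb1, Ka1.
In check but a legal move exists → not checkmate.

no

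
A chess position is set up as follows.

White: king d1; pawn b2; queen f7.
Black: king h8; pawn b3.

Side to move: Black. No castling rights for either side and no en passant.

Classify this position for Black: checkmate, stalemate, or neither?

stalemate

Black to move; black king on h8.
In check: no.
King squares — g7: attacked by Qf7; h7: attacked by Qf7; g8: attacked by Qf7.
Legal moves for Black: none.
Not in check and no legal moves → stalemate.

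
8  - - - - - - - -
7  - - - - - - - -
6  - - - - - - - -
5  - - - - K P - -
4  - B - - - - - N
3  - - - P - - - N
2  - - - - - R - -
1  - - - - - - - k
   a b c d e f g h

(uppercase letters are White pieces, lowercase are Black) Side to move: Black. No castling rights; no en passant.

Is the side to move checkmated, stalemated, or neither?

stalemate

Black to move; black king on h1.
In check: no.
King squares — g1: attacked by Nh3; g2: attacked by Rf2; h2: attacked by Rf2.
Legal moves for Black: none.
Not in check and no legal moves → stalemate.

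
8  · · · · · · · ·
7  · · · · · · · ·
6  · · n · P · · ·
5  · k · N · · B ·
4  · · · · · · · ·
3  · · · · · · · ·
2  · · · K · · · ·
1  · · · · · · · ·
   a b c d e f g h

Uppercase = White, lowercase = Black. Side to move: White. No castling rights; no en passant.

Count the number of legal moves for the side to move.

White to move; king on d2.
In check: no.
Legal moves: Bd8, Be7, Bh6, Bf6, Bh4, Bf4, Be3, Ne7, Nc7+, Nf6, Nb6, Nf4, Nb4, Ne3, Nc3+, Ke3, Kd3, Kc3, Ke2, Kc2, Ke1, Kd1, Kc1, e7.
Count: 24.

24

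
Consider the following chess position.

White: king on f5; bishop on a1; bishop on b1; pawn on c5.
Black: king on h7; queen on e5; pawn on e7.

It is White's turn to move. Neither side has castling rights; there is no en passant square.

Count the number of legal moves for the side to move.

3

White to move; king on f5.
In check: yes, from the black queen on e5.
Legal moves: Kxe5+, Kg4+, Bxe5.
Count: 3.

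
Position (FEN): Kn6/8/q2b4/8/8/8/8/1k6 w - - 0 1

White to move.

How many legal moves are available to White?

White to move; king on a8.
In check: yes, from the black queen on a6.
Legal moves: none.
Count: 0.

0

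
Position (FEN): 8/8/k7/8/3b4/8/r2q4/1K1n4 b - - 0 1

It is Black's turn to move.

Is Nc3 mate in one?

yes

After Nc3: white king on b1; in check: yes, from the black knight on c3.
King squares — a1: attacked by Ra2; c1: attacked by Qd2; a2: attacked by Qd2; b2: attacked by Ra2; c2: attacked by Ra2.
White has no legal moves → checkmate.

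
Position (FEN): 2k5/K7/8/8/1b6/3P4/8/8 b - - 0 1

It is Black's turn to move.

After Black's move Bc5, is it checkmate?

After Bc5: white king on a7; in check: yes, from the black bishop on c5.
White has 2 legal replies: Ka8, Ka6.
In check but a legal move exists → not checkmate.

no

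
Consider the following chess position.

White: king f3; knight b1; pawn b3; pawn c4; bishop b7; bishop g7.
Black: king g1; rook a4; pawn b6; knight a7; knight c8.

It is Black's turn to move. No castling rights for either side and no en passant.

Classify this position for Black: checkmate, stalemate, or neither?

Black to move; black king on g1.
In check: no.
Legal moves for Black: Ne7, Nd6, Nc6, Nb5, Ra6, Ra5, Rxc4, Rb4, Ra3, Ra2, Ra1, Kh2, Kh1, Kf1, b5.
Black has 15 legal moves and is not in check → neither.

neither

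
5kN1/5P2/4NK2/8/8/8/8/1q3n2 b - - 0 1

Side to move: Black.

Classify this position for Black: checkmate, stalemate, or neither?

checkmate

Black to move; black king on f8.
In check: yes, from the white knight on e6.
King squares — e7: attacked by Kf6; f7: attacked by Kf6; g7: attacked by Ne6; e8: attacked by Pf7; g8: attacked by Pf7.
Legal moves for Black: none.
In check with no legal moves → checkmate.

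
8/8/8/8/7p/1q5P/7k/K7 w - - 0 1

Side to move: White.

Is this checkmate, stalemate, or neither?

stalemate

White to move; white king on a1.
In check: no.
King squares — b1: attacked by Qb3; a2: attacked by Qb3; b2: attacked by Qb3.
Legal moves for White: none.
Not in check and no legal moves → stalemate.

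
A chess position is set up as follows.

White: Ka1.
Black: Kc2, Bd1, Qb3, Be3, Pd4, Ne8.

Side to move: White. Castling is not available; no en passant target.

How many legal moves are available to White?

White to move; king on a1.
In check: no.
Legal moves: none.
Count: 0.

0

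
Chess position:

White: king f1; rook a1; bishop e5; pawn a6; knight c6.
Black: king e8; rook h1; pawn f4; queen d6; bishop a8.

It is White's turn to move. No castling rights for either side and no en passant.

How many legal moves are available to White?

3

White to move; king on f1.
In check: yes, from the black rook on h1.
Legal moves: Kg2, Kf2, Ke2.
Count: 3.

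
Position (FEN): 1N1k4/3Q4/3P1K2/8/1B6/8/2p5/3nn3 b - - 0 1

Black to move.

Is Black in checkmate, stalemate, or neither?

checkmate

Black to move; black king on d8.
In check: yes, from the white queen on d7.
King squares — c7: attacked by Pd6; d7: attacked by Nb8; e7: attacked by Pd6; c8: attacked by Qd7; e8: attacked by Qd7.
Legal moves for Black: none.
In check with no legal moves → checkmate.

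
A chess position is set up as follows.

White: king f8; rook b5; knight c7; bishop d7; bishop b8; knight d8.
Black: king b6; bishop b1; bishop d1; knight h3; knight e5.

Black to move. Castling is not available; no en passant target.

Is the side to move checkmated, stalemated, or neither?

checkmate

Black to move; black king on b6.
In check: yes, from the white rook on b5.
King squares — a5: attacked by Rb5; b5: attacked by Nc7; c5: attacked by Rb5; a6: attacked by Nc7; c6: attacked by Bd7; a7: attacked by Bb8; b7: attacked by Rb5; c7: attacked by Bb8.
Legal moves for Black: none.
In check with no legal moves → checkmate.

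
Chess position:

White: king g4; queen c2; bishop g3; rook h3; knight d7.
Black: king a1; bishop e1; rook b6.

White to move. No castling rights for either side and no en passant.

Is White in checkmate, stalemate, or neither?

White to move; white king on g4.
In check: no.
Legal moves for White include: Nf8, Nb8, Nf6, Nxb6, Ne5, Nc5, Kh5, Kg5, Kf5, Kh4, Kf4, Kf3, Rh8, Rh7, Rh6, Rh5, Rh4, Rh2, ... (list truncated; more exist).
White has legal moves and is not in check → neither.

neither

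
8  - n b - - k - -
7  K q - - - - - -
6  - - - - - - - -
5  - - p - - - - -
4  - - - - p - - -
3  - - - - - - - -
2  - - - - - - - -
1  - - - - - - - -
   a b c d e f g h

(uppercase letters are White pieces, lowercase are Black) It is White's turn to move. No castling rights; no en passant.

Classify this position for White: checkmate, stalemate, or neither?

checkmate

White to move; white king on a7.
In check: yes, from the black queen on b7.
King squares — a6: attacked by Qb7; b6: attacked by Qb7; b7: attacked by Bc8; a8: attacked by Qb7; b8: attacked by Qb7.
Legal moves for White: none.
In check with no legal moves → checkmate.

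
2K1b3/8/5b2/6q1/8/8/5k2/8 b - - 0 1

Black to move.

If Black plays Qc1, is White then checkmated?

After Qc1: white king on c8; in check: yes, from the black queen on c1.
White has 2 legal replies: Kb8, Kb7.
In check but a legal move exists → not checkmate.

no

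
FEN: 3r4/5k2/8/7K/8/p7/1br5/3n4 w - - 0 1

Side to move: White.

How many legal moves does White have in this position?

White to move; king on h5.
In check: no.
Legal moves: Kh6, Kg5, Kh4, Kg4.
Count: 4.

4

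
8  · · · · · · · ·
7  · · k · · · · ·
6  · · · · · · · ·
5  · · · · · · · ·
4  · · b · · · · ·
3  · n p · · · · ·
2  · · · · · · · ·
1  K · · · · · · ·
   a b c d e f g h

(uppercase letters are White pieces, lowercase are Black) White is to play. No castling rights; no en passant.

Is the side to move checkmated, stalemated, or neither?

neither

White to move; white king on a1.
In check: yes, from the black knight on b3.
Legal moves for White: Ka2, Kb1.
White is in check but has 2 legal moves → neither.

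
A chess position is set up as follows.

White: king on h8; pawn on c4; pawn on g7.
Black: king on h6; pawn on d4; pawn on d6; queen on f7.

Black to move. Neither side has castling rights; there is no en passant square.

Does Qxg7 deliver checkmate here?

After Qxg7: white king on h8; in check: yes, from the black queen on g7.
King squares — g7: attacked by Kh6; h7: attacked by Kh6; g8: attacked by Qg7.
White has no legal moves → checkmate.

yes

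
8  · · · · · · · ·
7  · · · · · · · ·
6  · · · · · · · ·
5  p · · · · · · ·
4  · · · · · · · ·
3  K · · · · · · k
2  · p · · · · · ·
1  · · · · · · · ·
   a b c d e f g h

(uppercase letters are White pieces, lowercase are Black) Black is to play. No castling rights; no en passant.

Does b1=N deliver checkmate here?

no

After b1=N: white king on a3; in check: yes, from the black knight on b1.
White has 4 legal replies: Ka4, Kb3, Kb2, Ka2.
In check but a legal move exists → not checkmate.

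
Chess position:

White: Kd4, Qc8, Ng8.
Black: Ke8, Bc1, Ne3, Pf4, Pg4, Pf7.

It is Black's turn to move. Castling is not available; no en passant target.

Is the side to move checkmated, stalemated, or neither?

Black to move; black king on e8.
In check: yes, from the white queen on c8.
King squares — d7: attacked by Qc8; e7: attacked by Ng8; f7: own pawn; d8: attacked by Qc8; f8: attacked by Qc8.
Legal moves for Black: none.
In check with no legal moves → checkmate.

checkmate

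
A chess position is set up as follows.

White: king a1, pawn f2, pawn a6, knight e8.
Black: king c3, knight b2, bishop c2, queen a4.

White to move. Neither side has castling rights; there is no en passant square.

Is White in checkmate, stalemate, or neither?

White to move; white king on a1.
In check: yes, from the black queen on a4.
King squares — b1: attacked by Bc2; a2: attacked by Qa4; b2: attacked by Kc3.
Legal moves for White: none.
In check with no legal moves → checkmate.

checkmate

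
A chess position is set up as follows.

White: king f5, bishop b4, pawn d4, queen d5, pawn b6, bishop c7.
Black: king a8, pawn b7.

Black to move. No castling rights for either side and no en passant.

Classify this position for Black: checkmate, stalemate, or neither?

Black to move; black king on a8.
In check: no.
King squares — a7: attacked by Pb6; b7: own pawn; b8: attacked by Bc7.
Legal moves for Black: none.
Not in check and no legal moves → stalemate.

stalemate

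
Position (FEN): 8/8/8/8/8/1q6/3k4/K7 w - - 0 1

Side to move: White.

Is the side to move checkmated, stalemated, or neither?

White to move; white king on a1.
In check: no.
King squares — b1: attacked by Qb3; a2: attacked by Qb3; b2: attacked by Qb3.
Legal moves for White: none.
Not in check and no legal moves → stalemate.

stalemate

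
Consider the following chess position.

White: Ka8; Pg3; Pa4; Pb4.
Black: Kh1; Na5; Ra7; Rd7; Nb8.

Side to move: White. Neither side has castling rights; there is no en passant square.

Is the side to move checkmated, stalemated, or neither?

neither

White to move; white king on a8.
In check: yes, from the black rook on a7.
Legal moves for White: Kxb8.
White is in check but has 1 legal move → neither.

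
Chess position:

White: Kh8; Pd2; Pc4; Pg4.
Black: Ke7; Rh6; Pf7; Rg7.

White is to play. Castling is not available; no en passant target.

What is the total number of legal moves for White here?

White to move; king on h8.
In check: yes, from the black rook on h6.
Legal moves: Kxg7.
Count: 1.

1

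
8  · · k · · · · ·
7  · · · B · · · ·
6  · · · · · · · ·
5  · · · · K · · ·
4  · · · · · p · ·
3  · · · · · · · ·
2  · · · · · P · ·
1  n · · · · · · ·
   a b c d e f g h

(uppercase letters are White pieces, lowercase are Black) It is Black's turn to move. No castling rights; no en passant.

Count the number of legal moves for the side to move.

5

Black to move; king on c8.
In check: yes, from the white bishop on d7.
Legal moves: Kd8, Kb8, Kxd7, Kc7, Kb7.
Count: 5.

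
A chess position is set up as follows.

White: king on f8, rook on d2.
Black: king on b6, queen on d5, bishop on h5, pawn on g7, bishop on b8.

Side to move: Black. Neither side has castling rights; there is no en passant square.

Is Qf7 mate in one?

After Qf7: white king on f8; in check: yes, from the black queen on f7.
King squares — e7: attacked by Qf7; f7: attacked by Bh5; g7: attacked by Qf7; e8: attacked by Qf7; g8: attacked by Qf7.
White has no legal moves → checkmate.

yes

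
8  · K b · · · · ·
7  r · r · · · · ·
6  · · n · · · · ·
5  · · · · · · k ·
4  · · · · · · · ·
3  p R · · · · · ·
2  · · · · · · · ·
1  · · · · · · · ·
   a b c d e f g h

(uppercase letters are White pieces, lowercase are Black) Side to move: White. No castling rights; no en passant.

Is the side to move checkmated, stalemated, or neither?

checkmate

White to move; white king on b8.
In check: yes, from the black knight on c6.
King squares — a7: attacked by Nc6; b7: attacked by Ra7; c7: attacked by Ra7; a8: attacked by Ra7; c8: attacked by Rc7.
Legal moves for White: none.
In check with no legal moves → checkmate.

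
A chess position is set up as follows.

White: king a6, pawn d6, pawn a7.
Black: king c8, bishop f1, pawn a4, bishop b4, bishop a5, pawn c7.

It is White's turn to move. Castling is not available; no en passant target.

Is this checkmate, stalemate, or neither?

White to move; white king on a6.
In check: yes, from the black bishop on f1.
King squares — a5: attacked by Bb4; b5: attacked by Bf1; b6: attacked by Ba5; a7: own pawn; b7: attacked by Kc8.
Legal moves for White: none.
In check with no legal moves → checkmate.

checkmate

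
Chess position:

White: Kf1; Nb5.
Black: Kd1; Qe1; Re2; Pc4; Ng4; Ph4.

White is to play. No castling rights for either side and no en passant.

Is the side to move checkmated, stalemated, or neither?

checkmate

White to move; white king on f1.
In check: yes, from the black queen on e1.
King squares — e1: attacked by Kd1; g1: attacked by Qe1; e2: attacked by Kd1; f2: attacked by Qe1; g2: attacked by Re2.
Legal moves for White: none.
In check with no legal moves → checkmate.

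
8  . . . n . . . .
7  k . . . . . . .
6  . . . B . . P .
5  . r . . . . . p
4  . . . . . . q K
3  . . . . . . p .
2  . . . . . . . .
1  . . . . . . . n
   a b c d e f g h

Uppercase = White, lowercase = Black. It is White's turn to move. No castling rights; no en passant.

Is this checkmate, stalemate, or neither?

White to move; white king on h4.
In check: yes, from the black queen on g4.
King squares — g3: attacked by Nh1; h3: attacked by Qg4; g4: attacked by Ph5; g5: attacked by Qg4; h5: attacked by Qg4.
Legal moves for White: none.
In check with no legal moves → checkmate.

checkmate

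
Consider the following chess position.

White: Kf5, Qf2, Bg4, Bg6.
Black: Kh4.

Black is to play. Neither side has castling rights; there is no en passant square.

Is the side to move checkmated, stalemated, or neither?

checkmate

Black to move; black king on h4.
In check: yes, from the white queen on f2.
King squares — g3: attacked by Qf2; h3: attacked by Bg4; g4: attacked by Kf5; g5: attacked by Kf5; h5: attacked by Bg4.
Legal moves for Black: none.
In check with no legal moves → checkmate.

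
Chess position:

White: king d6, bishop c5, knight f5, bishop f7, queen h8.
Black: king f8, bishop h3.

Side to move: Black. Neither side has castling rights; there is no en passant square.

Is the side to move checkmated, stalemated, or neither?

neither

Black to move; black king on f8.
In check: yes, from the white queen on h8.
Legal moves for Black: Kxf7.
Black is in check but has 1 legal move → neither.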